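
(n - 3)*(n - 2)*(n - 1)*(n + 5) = n^4 - n^3 - 19*n^2 + 49*n - 30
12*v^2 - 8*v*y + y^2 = (-6*v + y)*(-2*v + y)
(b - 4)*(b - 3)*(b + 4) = b^3 - 3*b^2 - 16*b + 48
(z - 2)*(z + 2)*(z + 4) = z^3 + 4*z^2 - 4*z - 16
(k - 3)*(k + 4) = k^2 + k - 12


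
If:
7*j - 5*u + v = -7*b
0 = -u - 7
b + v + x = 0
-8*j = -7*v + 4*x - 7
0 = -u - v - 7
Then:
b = -47/12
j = -13/12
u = -7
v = 0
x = 47/12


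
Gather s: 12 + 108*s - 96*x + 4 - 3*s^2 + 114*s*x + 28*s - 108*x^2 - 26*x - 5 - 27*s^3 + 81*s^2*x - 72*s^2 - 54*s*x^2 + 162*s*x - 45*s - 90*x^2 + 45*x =-27*s^3 + s^2*(81*x - 75) + s*(-54*x^2 + 276*x + 91) - 198*x^2 - 77*x + 11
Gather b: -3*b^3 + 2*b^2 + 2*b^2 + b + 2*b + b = -3*b^3 + 4*b^2 + 4*b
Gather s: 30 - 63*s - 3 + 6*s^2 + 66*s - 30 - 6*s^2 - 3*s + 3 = 0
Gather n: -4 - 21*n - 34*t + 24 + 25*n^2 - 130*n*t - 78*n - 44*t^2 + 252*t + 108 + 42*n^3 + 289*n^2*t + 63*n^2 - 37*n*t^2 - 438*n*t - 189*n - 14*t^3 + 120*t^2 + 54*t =42*n^3 + n^2*(289*t + 88) + n*(-37*t^2 - 568*t - 288) - 14*t^3 + 76*t^2 + 272*t + 128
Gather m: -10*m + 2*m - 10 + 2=-8*m - 8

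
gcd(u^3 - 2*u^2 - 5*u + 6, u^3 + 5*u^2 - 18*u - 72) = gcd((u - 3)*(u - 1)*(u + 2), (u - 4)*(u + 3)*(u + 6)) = 1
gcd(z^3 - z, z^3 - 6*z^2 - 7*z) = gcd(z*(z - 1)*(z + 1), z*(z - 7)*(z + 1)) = z^2 + z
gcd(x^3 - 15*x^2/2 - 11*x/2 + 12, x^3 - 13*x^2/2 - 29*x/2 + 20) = x^2 - 9*x + 8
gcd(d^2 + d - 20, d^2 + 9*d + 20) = d + 5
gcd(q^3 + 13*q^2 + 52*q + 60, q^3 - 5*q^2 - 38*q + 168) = q + 6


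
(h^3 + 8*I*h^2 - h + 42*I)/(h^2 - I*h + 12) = (h^2 + 5*I*h + 14)/(h - 4*I)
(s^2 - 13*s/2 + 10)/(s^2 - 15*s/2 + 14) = (2*s - 5)/(2*s - 7)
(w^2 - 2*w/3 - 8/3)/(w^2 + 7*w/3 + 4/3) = (w - 2)/(w + 1)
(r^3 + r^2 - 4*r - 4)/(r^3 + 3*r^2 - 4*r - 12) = (r + 1)/(r + 3)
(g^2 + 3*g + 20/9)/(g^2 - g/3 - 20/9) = (3*g + 5)/(3*g - 5)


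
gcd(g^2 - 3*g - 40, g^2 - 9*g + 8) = g - 8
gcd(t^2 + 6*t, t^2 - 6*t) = t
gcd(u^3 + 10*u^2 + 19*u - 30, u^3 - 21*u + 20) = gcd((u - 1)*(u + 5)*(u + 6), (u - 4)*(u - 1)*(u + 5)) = u^2 + 4*u - 5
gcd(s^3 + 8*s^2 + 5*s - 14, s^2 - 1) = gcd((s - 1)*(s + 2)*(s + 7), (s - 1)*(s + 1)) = s - 1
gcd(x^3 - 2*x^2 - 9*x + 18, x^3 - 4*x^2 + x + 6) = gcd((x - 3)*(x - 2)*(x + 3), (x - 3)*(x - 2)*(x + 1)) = x^2 - 5*x + 6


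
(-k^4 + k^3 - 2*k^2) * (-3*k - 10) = 3*k^5 + 7*k^4 - 4*k^3 + 20*k^2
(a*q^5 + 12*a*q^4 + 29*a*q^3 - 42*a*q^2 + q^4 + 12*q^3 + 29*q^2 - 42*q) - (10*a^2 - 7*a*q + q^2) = -10*a^2 + a*q^5 + 12*a*q^4 + 29*a*q^3 - 42*a*q^2 + 7*a*q + q^4 + 12*q^3 + 28*q^2 - 42*q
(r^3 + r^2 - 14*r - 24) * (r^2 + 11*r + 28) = r^5 + 12*r^4 + 25*r^3 - 150*r^2 - 656*r - 672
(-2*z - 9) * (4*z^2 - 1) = -8*z^3 - 36*z^2 + 2*z + 9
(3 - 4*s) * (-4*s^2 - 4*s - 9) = 16*s^3 + 4*s^2 + 24*s - 27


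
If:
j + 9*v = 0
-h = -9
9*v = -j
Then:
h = 9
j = -9*v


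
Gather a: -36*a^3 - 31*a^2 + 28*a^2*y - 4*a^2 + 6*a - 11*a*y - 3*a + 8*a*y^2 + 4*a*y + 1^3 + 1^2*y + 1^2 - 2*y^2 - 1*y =-36*a^3 + a^2*(28*y - 35) + a*(8*y^2 - 7*y + 3) - 2*y^2 + 2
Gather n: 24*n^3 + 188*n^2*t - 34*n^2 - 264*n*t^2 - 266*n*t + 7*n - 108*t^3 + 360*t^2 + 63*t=24*n^3 + n^2*(188*t - 34) + n*(-264*t^2 - 266*t + 7) - 108*t^3 + 360*t^2 + 63*t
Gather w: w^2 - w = w^2 - w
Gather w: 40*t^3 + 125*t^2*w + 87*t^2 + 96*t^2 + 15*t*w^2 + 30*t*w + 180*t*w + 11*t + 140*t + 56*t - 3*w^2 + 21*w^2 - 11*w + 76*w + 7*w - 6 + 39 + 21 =40*t^3 + 183*t^2 + 207*t + w^2*(15*t + 18) + w*(125*t^2 + 210*t + 72) + 54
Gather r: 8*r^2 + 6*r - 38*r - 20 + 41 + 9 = 8*r^2 - 32*r + 30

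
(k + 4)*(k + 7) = k^2 + 11*k + 28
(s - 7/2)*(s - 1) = s^2 - 9*s/2 + 7/2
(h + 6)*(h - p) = h^2 - h*p + 6*h - 6*p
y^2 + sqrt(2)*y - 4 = (y - sqrt(2))*(y + 2*sqrt(2))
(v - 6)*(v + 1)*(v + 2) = v^3 - 3*v^2 - 16*v - 12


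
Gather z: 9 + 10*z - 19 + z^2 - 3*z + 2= z^2 + 7*z - 8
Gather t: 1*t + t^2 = t^2 + t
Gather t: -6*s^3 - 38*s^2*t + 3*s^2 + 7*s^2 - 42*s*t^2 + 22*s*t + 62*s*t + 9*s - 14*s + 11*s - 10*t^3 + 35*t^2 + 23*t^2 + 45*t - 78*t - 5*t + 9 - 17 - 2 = -6*s^3 + 10*s^2 + 6*s - 10*t^3 + t^2*(58 - 42*s) + t*(-38*s^2 + 84*s - 38) - 10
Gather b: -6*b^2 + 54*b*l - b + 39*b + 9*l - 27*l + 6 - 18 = -6*b^2 + b*(54*l + 38) - 18*l - 12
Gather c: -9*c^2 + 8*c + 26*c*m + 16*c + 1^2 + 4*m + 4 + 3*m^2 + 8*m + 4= -9*c^2 + c*(26*m + 24) + 3*m^2 + 12*m + 9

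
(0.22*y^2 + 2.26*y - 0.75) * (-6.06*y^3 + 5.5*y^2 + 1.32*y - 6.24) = -1.3332*y^5 - 12.4856*y^4 + 17.2654*y^3 - 2.5146*y^2 - 15.0924*y + 4.68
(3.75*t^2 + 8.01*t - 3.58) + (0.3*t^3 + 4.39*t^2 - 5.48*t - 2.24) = 0.3*t^3 + 8.14*t^2 + 2.53*t - 5.82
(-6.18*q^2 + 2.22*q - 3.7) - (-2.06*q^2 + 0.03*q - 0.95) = -4.12*q^2 + 2.19*q - 2.75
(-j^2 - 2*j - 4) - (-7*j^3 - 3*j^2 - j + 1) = 7*j^3 + 2*j^2 - j - 5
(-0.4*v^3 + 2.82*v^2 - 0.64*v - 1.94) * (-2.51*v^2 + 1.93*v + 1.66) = 1.004*v^5 - 7.8502*v^4 + 6.385*v^3 + 8.3154*v^2 - 4.8066*v - 3.2204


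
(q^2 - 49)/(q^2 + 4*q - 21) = (q - 7)/(q - 3)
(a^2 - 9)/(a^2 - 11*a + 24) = (a + 3)/(a - 8)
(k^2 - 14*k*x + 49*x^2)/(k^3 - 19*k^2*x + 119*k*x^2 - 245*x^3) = 1/(k - 5*x)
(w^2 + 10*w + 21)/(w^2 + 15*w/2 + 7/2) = 2*(w + 3)/(2*w + 1)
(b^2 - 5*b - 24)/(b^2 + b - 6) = (b - 8)/(b - 2)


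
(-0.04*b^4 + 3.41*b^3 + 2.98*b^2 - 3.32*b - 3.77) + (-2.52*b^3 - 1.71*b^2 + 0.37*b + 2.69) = -0.04*b^4 + 0.89*b^3 + 1.27*b^2 - 2.95*b - 1.08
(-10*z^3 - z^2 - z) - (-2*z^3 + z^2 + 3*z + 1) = -8*z^3 - 2*z^2 - 4*z - 1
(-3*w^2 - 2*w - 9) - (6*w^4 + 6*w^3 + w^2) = -6*w^4 - 6*w^3 - 4*w^2 - 2*w - 9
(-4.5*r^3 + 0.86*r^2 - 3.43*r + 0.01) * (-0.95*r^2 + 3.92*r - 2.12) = 4.275*r^5 - 18.457*r^4 + 16.1697*r^3 - 15.2783*r^2 + 7.3108*r - 0.0212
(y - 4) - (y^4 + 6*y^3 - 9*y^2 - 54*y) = -y^4 - 6*y^3 + 9*y^2 + 55*y - 4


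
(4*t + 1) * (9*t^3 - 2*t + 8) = 36*t^4 + 9*t^3 - 8*t^2 + 30*t + 8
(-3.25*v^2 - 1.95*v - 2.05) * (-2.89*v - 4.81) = 9.3925*v^3 + 21.268*v^2 + 15.304*v + 9.8605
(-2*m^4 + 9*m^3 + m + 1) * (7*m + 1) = -14*m^5 + 61*m^4 + 9*m^3 + 7*m^2 + 8*m + 1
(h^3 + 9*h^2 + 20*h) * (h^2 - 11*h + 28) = h^5 - 2*h^4 - 51*h^3 + 32*h^2 + 560*h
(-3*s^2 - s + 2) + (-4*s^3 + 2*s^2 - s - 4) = -4*s^3 - s^2 - 2*s - 2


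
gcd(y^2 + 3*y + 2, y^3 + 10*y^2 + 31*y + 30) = y + 2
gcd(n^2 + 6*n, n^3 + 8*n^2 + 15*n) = n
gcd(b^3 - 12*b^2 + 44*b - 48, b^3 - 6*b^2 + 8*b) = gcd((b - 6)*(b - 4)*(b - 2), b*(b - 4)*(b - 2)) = b^2 - 6*b + 8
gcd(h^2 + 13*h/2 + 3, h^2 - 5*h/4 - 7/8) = h + 1/2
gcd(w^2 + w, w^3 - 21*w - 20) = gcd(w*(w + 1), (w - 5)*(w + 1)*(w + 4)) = w + 1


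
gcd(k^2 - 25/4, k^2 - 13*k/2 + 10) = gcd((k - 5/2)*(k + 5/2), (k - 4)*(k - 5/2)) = k - 5/2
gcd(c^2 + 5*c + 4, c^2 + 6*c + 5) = c + 1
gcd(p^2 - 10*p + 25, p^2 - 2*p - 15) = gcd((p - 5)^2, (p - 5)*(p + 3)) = p - 5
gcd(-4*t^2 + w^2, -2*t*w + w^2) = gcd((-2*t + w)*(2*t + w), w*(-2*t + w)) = 2*t - w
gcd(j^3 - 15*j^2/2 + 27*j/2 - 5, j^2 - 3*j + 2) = j - 2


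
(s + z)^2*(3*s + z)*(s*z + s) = 3*s^4*z + 3*s^4 + 7*s^3*z^2 + 7*s^3*z + 5*s^2*z^3 + 5*s^2*z^2 + s*z^4 + s*z^3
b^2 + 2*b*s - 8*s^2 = (b - 2*s)*(b + 4*s)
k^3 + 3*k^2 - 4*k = k*(k - 1)*(k + 4)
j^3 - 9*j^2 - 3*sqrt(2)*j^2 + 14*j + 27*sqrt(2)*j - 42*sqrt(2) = (j - 7)*(j - 2)*(j - 3*sqrt(2))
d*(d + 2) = d^2 + 2*d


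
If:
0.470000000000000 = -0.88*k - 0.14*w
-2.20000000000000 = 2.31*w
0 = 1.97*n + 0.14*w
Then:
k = -0.38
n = 0.07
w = -0.95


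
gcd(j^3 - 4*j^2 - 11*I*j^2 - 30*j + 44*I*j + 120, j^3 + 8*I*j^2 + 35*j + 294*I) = j - 6*I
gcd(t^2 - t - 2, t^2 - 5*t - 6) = t + 1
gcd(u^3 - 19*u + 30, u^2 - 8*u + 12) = u - 2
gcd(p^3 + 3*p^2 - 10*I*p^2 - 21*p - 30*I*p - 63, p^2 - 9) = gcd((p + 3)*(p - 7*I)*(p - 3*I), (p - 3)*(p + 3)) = p + 3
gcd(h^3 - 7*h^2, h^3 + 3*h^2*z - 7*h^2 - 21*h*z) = h^2 - 7*h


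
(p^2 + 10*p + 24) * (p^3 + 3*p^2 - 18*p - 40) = p^5 + 13*p^4 + 36*p^3 - 148*p^2 - 832*p - 960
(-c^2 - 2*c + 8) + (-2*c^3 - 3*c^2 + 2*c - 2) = -2*c^3 - 4*c^2 + 6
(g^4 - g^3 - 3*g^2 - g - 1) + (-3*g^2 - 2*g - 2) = g^4 - g^3 - 6*g^2 - 3*g - 3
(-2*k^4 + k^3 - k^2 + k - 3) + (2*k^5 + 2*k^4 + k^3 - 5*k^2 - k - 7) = 2*k^5 + 2*k^3 - 6*k^2 - 10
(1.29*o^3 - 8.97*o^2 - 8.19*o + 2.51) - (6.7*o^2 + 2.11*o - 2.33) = 1.29*o^3 - 15.67*o^2 - 10.3*o + 4.84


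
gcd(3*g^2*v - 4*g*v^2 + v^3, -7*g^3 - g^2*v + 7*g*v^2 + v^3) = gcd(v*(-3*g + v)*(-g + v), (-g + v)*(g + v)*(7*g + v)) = -g + v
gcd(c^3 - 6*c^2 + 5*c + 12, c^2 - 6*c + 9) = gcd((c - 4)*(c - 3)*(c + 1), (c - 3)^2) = c - 3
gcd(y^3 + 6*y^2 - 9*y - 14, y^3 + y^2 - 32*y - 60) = 1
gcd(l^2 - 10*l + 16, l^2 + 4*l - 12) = l - 2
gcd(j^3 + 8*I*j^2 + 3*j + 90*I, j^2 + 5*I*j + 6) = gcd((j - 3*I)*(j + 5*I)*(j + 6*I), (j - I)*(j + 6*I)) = j + 6*I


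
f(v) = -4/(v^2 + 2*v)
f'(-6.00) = -0.07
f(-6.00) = -0.17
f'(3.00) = 0.14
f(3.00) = -0.27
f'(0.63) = 4.75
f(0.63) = -2.41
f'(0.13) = 117.90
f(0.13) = -14.45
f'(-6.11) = -0.06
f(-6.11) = -0.16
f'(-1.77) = -37.17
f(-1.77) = 9.83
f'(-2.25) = -31.60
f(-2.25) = -7.11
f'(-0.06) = 555.02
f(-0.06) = 34.36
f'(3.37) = 0.11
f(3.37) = -0.22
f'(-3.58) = -0.65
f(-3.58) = -0.71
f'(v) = -4*(-2*v - 2)/(v^2 + 2*v)^2 = 8*(v + 1)/(v^2*(v + 2)^2)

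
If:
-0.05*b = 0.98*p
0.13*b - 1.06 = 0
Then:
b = 8.15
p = -0.42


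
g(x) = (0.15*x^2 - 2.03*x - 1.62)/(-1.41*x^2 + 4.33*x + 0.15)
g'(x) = (0.3*x - 2.03)/(-1.41*x^2 + 4.33*x + 0.15) + (2.82*x - 4.33)*(0.15*x^2 - 2.03*x - 1.62)/(-1.41*x^2 + 4.33*x + 0.15)^2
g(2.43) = -2.42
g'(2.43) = -3.15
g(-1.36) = -0.17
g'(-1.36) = 0.13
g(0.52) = -1.30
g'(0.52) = 0.92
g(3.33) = 6.30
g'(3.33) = -28.92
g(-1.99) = -0.21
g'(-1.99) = 0.04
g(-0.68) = 0.05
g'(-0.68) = 0.74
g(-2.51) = -0.23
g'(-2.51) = 0.01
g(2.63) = -3.32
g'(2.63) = -6.43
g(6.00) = 0.34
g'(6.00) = -0.16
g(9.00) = 0.10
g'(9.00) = -0.04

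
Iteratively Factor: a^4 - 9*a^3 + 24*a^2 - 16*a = (a)*(a^3 - 9*a^2 + 24*a - 16) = a*(a - 4)*(a^2 - 5*a + 4) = a*(a - 4)^2*(a - 1)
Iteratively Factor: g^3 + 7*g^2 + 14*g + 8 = (g + 4)*(g^2 + 3*g + 2) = (g + 2)*(g + 4)*(g + 1)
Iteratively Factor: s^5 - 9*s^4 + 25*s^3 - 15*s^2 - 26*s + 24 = (s - 4)*(s^4 - 5*s^3 + 5*s^2 + 5*s - 6) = (s - 4)*(s - 1)*(s^3 - 4*s^2 + s + 6) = (s - 4)*(s - 1)*(s + 1)*(s^2 - 5*s + 6) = (s - 4)*(s - 2)*(s - 1)*(s + 1)*(s - 3)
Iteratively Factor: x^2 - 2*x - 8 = (x - 4)*(x + 2)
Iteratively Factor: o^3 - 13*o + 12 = (o + 4)*(o^2 - 4*o + 3) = (o - 3)*(o + 4)*(o - 1)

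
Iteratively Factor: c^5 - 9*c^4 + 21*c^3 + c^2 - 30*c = (c - 2)*(c^4 - 7*c^3 + 7*c^2 + 15*c) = (c - 2)*(c + 1)*(c^3 - 8*c^2 + 15*c) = c*(c - 2)*(c + 1)*(c^2 - 8*c + 15) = c*(c - 5)*(c - 2)*(c + 1)*(c - 3)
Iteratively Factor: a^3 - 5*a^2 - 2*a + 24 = (a - 3)*(a^2 - 2*a - 8) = (a - 3)*(a + 2)*(a - 4)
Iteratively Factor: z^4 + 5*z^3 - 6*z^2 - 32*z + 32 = (z + 4)*(z^3 + z^2 - 10*z + 8) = (z - 2)*(z + 4)*(z^2 + 3*z - 4) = (z - 2)*(z - 1)*(z + 4)*(z + 4)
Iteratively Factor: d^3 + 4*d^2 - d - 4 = (d + 1)*(d^2 + 3*d - 4) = (d - 1)*(d + 1)*(d + 4)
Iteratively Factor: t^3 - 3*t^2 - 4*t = (t + 1)*(t^2 - 4*t) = (t - 4)*(t + 1)*(t)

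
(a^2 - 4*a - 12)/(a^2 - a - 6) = (a - 6)/(a - 3)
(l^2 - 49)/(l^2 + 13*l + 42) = (l - 7)/(l + 6)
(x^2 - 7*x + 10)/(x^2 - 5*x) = (x - 2)/x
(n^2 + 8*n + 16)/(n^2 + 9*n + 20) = (n + 4)/(n + 5)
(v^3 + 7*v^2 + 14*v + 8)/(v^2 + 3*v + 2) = v + 4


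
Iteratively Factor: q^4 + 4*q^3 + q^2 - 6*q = (q - 1)*(q^3 + 5*q^2 + 6*q) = (q - 1)*(q + 3)*(q^2 + 2*q) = (q - 1)*(q + 2)*(q + 3)*(q)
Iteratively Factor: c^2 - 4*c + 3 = (c - 1)*(c - 3)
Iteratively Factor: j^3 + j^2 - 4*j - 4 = (j + 1)*(j^2 - 4) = (j + 1)*(j + 2)*(j - 2)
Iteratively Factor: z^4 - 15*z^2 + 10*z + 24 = (z - 2)*(z^3 + 2*z^2 - 11*z - 12) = (z - 2)*(z + 4)*(z^2 - 2*z - 3) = (z - 3)*(z - 2)*(z + 4)*(z + 1)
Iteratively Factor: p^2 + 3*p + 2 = (p + 2)*(p + 1)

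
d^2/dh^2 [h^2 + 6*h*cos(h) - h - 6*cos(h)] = -6*h*cos(h) - 12*sin(h) + 6*cos(h) + 2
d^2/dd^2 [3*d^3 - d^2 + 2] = 18*d - 2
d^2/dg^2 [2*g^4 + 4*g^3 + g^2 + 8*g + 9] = 24*g^2 + 24*g + 2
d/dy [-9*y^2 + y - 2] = 1 - 18*y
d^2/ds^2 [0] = 0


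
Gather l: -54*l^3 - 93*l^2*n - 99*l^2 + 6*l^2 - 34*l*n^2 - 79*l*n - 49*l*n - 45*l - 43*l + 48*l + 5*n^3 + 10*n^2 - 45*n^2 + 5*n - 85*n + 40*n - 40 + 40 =-54*l^3 + l^2*(-93*n - 93) + l*(-34*n^2 - 128*n - 40) + 5*n^3 - 35*n^2 - 40*n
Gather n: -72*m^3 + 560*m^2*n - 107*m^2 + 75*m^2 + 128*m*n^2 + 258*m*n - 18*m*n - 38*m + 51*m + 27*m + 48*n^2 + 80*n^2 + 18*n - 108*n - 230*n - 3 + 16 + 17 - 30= -72*m^3 - 32*m^2 + 40*m + n^2*(128*m + 128) + n*(560*m^2 + 240*m - 320)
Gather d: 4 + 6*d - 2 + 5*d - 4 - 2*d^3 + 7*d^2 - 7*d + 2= -2*d^3 + 7*d^2 + 4*d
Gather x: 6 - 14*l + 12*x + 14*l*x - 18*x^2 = -14*l - 18*x^2 + x*(14*l + 12) + 6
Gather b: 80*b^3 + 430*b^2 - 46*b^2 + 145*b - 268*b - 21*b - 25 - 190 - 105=80*b^3 + 384*b^2 - 144*b - 320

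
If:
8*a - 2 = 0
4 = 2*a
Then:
No Solution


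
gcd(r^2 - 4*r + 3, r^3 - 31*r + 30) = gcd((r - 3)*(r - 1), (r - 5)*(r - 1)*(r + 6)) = r - 1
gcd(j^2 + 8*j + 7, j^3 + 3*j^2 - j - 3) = j + 1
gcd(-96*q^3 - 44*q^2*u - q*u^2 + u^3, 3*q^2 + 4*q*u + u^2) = 3*q + u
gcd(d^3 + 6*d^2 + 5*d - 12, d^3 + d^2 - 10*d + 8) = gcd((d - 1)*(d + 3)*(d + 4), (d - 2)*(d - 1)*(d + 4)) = d^2 + 3*d - 4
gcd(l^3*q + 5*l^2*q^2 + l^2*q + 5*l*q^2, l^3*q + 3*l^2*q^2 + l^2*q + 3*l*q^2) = l^2*q + l*q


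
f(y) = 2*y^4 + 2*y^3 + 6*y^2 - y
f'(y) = 8*y^3 + 6*y^2 + 12*y - 1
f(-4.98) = 1136.89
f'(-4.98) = -900.01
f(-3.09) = 183.70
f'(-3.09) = -216.82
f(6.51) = 4391.71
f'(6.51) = 2538.56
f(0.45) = 1.03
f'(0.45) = 6.34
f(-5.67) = 1901.10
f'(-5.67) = -1334.42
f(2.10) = 81.78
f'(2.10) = 124.75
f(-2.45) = 81.11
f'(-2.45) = -112.03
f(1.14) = 13.00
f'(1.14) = 32.33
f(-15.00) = 95865.00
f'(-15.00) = -25831.00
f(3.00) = 267.00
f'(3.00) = 305.00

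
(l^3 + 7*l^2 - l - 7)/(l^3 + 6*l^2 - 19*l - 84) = (l^2 - 1)/(l^2 - l - 12)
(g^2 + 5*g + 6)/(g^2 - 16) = (g^2 + 5*g + 6)/(g^2 - 16)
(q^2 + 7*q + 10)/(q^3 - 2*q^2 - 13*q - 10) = (q + 5)/(q^2 - 4*q - 5)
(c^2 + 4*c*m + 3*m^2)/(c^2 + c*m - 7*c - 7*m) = (c + 3*m)/(c - 7)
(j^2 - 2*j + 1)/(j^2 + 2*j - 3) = (j - 1)/(j + 3)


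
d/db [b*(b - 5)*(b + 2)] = 3*b^2 - 6*b - 10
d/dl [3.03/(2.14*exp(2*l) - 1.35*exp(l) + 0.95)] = (4.0905 - 12.9684*exp(l))*exp(l)/(2.14*exp(2*l) - 1.35*exp(l) + 0.95)^2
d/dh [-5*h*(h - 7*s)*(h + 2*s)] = -15*h^2 + 50*h*s + 70*s^2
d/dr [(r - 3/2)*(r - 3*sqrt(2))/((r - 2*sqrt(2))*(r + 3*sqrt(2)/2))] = (3*r^2 + 5*sqrt(2)*r^2 - 18*sqrt(2)*r - 24*r + 27 + 36*sqrt(2))/(2*r^4 - 2*sqrt(2)*r^3 - 23*r^2 + 12*sqrt(2)*r + 72)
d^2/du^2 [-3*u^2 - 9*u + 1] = -6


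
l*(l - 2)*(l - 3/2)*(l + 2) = l^4 - 3*l^3/2 - 4*l^2 + 6*l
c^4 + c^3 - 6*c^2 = c^2*(c - 2)*(c + 3)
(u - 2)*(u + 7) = u^2 + 5*u - 14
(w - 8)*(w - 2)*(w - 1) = w^3 - 11*w^2 + 26*w - 16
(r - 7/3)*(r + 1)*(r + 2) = r^3 + 2*r^2/3 - 5*r - 14/3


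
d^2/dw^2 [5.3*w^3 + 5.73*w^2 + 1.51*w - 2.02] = 31.8*w + 11.46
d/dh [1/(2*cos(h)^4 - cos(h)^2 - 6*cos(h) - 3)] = 2*(2*cos(h) + cos(3*h) - 3)*sin(h)/(-2*cos(h)^4 + cos(h)^2 + 6*cos(h) + 3)^2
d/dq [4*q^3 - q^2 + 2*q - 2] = 12*q^2 - 2*q + 2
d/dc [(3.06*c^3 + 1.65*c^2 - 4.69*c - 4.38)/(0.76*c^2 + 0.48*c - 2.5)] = (2.3256*c^4 + 2.9376*c^3 - 18.5936*c^2 - 1.5924*c + 13.8274)/(0.5776*c^4 + 0.7296*c^3 - 3.5696*c^2 - 2.4*c + 6.25)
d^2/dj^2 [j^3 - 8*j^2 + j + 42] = 6*j - 16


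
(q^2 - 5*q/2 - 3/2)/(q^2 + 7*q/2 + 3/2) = (q - 3)/(q + 3)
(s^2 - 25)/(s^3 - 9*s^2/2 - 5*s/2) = 2*(s + 5)/(s*(2*s + 1))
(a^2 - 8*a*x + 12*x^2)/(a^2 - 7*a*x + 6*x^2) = (-a + 2*x)/(-a + x)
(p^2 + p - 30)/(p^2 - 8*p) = (p^2 + p - 30)/(p*(p - 8))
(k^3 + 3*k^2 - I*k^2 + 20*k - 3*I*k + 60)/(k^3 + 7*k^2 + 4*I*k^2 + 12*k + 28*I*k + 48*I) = (k - 5*I)/(k + 4)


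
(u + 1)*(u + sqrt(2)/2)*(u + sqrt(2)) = u^3 + u^2 + 3*sqrt(2)*u^2/2 + u + 3*sqrt(2)*u/2 + 1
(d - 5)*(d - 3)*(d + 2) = d^3 - 6*d^2 - d + 30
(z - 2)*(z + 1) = z^2 - z - 2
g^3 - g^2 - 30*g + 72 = (g - 4)*(g - 3)*(g + 6)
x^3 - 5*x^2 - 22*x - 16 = (x - 8)*(x + 1)*(x + 2)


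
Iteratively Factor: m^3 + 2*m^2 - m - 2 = (m - 1)*(m^2 + 3*m + 2) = (m - 1)*(m + 2)*(m + 1)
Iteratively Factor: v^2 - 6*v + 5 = (v - 5)*(v - 1)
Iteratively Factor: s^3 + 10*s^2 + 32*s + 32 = (s + 2)*(s^2 + 8*s + 16) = (s + 2)*(s + 4)*(s + 4)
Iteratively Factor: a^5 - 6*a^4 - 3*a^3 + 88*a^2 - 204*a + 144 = (a - 3)*(a^4 - 3*a^3 - 12*a^2 + 52*a - 48) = (a - 3)^2*(a^3 - 12*a + 16) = (a - 3)^2*(a + 4)*(a^2 - 4*a + 4) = (a - 3)^2*(a - 2)*(a + 4)*(a - 2)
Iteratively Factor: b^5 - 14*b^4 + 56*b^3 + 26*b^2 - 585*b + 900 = (b - 3)*(b^4 - 11*b^3 + 23*b^2 + 95*b - 300) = (b - 3)*(b + 3)*(b^3 - 14*b^2 + 65*b - 100) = (b - 5)*(b - 3)*(b + 3)*(b^2 - 9*b + 20) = (b - 5)^2*(b - 3)*(b + 3)*(b - 4)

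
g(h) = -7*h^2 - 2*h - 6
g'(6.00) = -86.00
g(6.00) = -270.00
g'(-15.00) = 208.00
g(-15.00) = -1551.00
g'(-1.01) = 12.14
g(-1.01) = -11.12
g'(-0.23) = 1.22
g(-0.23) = -5.91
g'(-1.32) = 16.48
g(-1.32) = -15.56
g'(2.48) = -36.72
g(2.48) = -54.01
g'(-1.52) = 19.28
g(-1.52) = -19.13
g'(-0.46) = 4.44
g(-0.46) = -6.56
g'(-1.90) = 24.60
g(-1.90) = -27.47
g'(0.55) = -9.70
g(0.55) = -9.22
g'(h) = -14*h - 2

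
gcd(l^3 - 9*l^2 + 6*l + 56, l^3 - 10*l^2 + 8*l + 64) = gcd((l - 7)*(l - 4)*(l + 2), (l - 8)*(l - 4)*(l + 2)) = l^2 - 2*l - 8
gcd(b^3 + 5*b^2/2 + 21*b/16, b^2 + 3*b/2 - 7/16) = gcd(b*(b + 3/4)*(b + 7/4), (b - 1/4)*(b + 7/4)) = b + 7/4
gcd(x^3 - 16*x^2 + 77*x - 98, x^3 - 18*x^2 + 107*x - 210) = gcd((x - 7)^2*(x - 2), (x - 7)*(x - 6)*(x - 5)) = x - 7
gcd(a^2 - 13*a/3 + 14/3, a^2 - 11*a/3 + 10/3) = a - 2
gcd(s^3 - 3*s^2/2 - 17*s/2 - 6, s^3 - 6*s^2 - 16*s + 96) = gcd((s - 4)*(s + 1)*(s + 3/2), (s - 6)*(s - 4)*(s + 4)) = s - 4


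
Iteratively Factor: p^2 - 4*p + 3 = (p - 1)*(p - 3)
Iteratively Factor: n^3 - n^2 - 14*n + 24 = (n - 3)*(n^2 + 2*n - 8) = (n - 3)*(n + 4)*(n - 2)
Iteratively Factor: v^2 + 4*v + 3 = (v + 3)*(v + 1)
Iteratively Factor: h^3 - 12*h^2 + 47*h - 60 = (h - 4)*(h^2 - 8*h + 15) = (h - 5)*(h - 4)*(h - 3)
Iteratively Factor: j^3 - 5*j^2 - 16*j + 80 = (j + 4)*(j^2 - 9*j + 20) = (j - 5)*(j + 4)*(j - 4)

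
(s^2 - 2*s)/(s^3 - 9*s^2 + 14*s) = 1/(s - 7)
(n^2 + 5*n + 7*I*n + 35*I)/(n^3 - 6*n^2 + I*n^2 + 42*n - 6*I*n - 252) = (n + 5)/(n^2 - 6*n*(1 + I) + 36*I)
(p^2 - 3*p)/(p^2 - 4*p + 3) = p/(p - 1)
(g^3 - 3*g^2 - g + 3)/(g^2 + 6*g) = (g^3 - 3*g^2 - g + 3)/(g*(g + 6))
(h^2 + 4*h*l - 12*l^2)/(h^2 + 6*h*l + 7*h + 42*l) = (h - 2*l)/(h + 7)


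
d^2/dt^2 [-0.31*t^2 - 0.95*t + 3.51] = -0.620000000000000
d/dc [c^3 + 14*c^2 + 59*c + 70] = 3*c^2 + 28*c + 59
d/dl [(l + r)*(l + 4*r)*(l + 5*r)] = 3*l^2 + 20*l*r + 29*r^2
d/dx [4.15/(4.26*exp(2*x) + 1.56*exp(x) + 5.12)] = (-35.358*exp(x) - 6.474)*exp(x)/(4.26*exp(2*x) + 1.56*exp(x) + 5.12)^2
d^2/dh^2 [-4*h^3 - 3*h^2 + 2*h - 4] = -24*h - 6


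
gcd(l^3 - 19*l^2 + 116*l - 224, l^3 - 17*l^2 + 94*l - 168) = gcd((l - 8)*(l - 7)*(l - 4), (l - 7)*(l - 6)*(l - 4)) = l^2 - 11*l + 28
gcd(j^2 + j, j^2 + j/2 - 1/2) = j + 1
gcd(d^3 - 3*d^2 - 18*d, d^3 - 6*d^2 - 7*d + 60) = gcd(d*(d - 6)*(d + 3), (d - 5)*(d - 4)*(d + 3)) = d + 3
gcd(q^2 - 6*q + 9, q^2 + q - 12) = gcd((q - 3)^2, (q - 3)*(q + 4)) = q - 3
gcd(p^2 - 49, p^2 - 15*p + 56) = p - 7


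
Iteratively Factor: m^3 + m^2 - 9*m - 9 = (m + 1)*(m^2 - 9) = (m + 1)*(m + 3)*(m - 3)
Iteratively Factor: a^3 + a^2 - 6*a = (a)*(a^2 + a - 6) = a*(a - 2)*(a + 3)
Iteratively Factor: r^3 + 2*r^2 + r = (r)*(r^2 + 2*r + 1) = r*(r + 1)*(r + 1)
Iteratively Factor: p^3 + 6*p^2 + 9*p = (p + 3)*(p^2 + 3*p) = p*(p + 3)*(p + 3)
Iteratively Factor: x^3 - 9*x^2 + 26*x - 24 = (x - 3)*(x^2 - 6*x + 8) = (x - 3)*(x - 2)*(x - 4)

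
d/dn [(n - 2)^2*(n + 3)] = (n - 2)*(3*n + 4)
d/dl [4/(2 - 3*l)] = 12/(3*l - 2)^2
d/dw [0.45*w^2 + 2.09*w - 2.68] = 0.9*w + 2.09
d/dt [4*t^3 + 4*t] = 12*t^2 + 4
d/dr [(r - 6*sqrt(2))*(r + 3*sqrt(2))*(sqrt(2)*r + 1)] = 3*sqrt(2)*r^2 - 10*r - 39*sqrt(2)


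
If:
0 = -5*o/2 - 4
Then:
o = -8/5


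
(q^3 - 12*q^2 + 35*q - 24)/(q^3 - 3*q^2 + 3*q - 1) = (q^2 - 11*q + 24)/(q^2 - 2*q + 1)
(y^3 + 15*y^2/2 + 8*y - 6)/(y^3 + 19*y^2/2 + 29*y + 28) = (2*y^2 + 11*y - 6)/(2*y^2 + 15*y + 28)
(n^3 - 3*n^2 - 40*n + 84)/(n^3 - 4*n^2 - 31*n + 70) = (n + 6)/(n + 5)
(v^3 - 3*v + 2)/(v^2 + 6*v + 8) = (v^2 - 2*v + 1)/(v + 4)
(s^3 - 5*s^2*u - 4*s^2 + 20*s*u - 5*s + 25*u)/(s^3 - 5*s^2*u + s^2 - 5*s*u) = (s - 5)/s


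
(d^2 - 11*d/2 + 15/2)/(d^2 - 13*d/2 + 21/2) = (2*d - 5)/(2*d - 7)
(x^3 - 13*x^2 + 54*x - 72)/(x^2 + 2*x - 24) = (x^2 - 9*x + 18)/(x + 6)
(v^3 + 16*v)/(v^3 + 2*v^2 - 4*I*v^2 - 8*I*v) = (v + 4*I)/(v + 2)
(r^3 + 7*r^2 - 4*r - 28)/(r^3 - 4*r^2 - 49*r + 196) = (r^2 - 4)/(r^2 - 11*r + 28)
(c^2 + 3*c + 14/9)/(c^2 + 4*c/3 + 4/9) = (3*c + 7)/(3*c + 2)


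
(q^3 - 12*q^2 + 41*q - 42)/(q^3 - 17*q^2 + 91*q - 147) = (q - 2)/(q - 7)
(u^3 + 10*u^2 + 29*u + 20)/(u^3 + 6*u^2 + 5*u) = (u + 4)/u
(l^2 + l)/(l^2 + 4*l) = (l + 1)/(l + 4)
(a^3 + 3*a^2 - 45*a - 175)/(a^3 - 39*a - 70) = (a + 5)/(a + 2)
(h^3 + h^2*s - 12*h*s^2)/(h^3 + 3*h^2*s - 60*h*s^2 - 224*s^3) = h*(-h + 3*s)/(-h^2 + h*s + 56*s^2)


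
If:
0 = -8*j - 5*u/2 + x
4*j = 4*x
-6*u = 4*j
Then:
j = 0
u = 0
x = 0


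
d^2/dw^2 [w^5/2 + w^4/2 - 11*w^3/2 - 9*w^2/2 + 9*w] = 10*w^3 + 6*w^2 - 33*w - 9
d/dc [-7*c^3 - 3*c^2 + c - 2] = -21*c^2 - 6*c + 1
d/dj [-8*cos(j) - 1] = 8*sin(j)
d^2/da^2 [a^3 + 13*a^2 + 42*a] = 6*a + 26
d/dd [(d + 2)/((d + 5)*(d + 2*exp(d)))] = (-(d + 2)*(d + 5)*(2*exp(d) + 1) - (d + 2)*(d + 2*exp(d)) + (d + 5)*(d + 2*exp(d)))/((d + 5)^2*(d + 2*exp(d))^2)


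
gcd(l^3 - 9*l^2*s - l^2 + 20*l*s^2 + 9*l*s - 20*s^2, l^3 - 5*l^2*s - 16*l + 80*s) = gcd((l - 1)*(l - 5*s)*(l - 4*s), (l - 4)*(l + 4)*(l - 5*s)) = -l + 5*s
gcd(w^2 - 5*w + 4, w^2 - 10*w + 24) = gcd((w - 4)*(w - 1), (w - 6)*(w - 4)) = w - 4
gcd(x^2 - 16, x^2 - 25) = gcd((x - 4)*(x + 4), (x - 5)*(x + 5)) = 1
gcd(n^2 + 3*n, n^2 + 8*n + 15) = n + 3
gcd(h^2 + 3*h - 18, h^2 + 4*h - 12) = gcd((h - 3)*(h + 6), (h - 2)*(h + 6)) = h + 6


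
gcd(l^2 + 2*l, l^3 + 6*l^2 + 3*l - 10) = l + 2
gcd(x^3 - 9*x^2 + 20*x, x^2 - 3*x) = x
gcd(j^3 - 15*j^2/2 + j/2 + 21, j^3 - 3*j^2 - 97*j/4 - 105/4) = j^2 - 11*j/2 - 21/2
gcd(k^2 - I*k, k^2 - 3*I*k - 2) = k - I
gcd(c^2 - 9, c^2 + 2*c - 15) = c - 3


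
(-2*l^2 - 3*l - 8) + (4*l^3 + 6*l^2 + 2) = 4*l^3 + 4*l^2 - 3*l - 6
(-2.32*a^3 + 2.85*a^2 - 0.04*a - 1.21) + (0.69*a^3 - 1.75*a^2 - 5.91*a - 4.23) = -1.63*a^3 + 1.1*a^2 - 5.95*a - 5.44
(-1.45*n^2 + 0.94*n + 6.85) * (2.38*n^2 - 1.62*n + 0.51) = -3.451*n^4 + 4.5862*n^3 + 14.0407*n^2 - 10.6176*n + 3.4935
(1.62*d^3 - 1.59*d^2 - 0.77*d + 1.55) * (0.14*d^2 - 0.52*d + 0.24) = 0.2268*d^5 - 1.065*d^4 + 1.1078*d^3 + 0.2358*d^2 - 0.9908*d + 0.372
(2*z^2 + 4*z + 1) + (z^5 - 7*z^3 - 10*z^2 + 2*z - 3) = z^5 - 7*z^3 - 8*z^2 + 6*z - 2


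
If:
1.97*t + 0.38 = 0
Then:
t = -0.19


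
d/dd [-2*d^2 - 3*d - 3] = -4*d - 3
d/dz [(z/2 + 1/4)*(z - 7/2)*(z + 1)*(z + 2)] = 2*z^3 - 35*z/4 - 45/8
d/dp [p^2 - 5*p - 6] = 2*p - 5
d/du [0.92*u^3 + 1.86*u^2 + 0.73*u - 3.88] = 2.76*u^2 + 3.72*u + 0.73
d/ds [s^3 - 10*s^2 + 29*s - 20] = 3*s^2 - 20*s + 29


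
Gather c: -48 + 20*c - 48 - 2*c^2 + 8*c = -2*c^2 + 28*c - 96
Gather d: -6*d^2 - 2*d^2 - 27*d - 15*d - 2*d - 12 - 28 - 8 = -8*d^2 - 44*d - 48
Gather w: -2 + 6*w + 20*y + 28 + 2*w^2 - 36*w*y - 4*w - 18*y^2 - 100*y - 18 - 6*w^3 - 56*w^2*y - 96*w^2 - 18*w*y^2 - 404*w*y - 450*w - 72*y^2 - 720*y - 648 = -6*w^3 + w^2*(-56*y - 94) + w*(-18*y^2 - 440*y - 448) - 90*y^2 - 800*y - 640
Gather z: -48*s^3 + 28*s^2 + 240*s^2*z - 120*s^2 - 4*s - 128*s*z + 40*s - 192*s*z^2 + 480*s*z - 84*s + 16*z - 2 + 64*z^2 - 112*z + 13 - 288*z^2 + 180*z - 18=-48*s^3 - 92*s^2 - 48*s + z^2*(-192*s - 224) + z*(240*s^2 + 352*s + 84) - 7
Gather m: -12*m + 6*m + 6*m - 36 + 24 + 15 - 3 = 0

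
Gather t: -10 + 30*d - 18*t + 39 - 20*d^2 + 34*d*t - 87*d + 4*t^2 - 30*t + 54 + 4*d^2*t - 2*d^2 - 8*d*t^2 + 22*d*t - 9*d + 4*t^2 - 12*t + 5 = -22*d^2 - 66*d + t^2*(8 - 8*d) + t*(4*d^2 + 56*d - 60) + 88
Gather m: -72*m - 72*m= -144*m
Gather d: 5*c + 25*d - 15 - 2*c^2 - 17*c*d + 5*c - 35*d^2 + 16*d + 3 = -2*c^2 + 10*c - 35*d^2 + d*(41 - 17*c) - 12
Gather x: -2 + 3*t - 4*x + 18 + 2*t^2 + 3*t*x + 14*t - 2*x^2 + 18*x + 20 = 2*t^2 + 17*t - 2*x^2 + x*(3*t + 14) + 36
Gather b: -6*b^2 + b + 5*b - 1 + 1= -6*b^2 + 6*b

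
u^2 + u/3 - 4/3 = (u - 1)*(u + 4/3)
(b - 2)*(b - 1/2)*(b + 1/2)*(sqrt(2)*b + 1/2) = sqrt(2)*b^4 - 2*sqrt(2)*b^3 + b^3/2 - b^2 - sqrt(2)*b^2/4 - b/8 + sqrt(2)*b/2 + 1/4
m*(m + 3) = m^2 + 3*m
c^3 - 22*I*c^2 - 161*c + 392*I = (c - 8*I)*(c - 7*I)^2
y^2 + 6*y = y*(y + 6)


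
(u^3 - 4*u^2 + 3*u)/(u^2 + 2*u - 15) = u*(u - 1)/(u + 5)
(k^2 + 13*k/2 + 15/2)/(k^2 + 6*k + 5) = (k + 3/2)/(k + 1)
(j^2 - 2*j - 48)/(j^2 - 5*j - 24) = (j + 6)/(j + 3)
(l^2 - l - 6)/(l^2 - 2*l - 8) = (l - 3)/(l - 4)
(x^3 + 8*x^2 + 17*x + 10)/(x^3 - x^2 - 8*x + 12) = (x^3 + 8*x^2 + 17*x + 10)/(x^3 - x^2 - 8*x + 12)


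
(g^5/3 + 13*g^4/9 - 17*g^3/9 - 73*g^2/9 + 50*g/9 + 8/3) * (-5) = -5*g^5/3 - 65*g^4/9 + 85*g^3/9 + 365*g^2/9 - 250*g/9 - 40/3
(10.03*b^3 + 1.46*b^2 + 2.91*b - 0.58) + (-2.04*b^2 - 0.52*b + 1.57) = 10.03*b^3 - 0.58*b^2 + 2.39*b + 0.99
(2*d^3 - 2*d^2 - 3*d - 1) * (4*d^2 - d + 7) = 8*d^5 - 10*d^4 + 4*d^3 - 15*d^2 - 20*d - 7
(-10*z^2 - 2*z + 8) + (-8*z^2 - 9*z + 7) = -18*z^2 - 11*z + 15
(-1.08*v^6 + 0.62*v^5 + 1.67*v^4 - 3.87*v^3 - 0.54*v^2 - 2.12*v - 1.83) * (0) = 0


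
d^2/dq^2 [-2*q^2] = -4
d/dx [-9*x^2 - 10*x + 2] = -18*x - 10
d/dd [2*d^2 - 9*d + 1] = 4*d - 9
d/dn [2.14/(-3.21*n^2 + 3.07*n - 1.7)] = (13.7388*n - 6.5698)/(3.21*n^2 - 3.07*n + 1.7)^2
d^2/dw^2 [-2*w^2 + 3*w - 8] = -4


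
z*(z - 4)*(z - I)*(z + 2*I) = z^4 - 4*z^3 + I*z^3 + 2*z^2 - 4*I*z^2 - 8*z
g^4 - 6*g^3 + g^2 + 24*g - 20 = (g - 5)*(g - 2)*(g - 1)*(g + 2)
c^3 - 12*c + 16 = (c - 2)^2*(c + 4)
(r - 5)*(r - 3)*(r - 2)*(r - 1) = r^4 - 11*r^3 + 41*r^2 - 61*r + 30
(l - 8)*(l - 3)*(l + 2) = l^3 - 9*l^2 + 2*l + 48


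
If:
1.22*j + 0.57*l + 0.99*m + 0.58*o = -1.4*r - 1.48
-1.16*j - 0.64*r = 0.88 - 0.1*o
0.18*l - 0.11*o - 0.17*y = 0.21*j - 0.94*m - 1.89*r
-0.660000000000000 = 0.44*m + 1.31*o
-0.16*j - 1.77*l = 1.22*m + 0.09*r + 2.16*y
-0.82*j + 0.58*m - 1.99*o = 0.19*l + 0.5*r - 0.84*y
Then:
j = -1.02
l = 0.75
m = -1.28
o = -0.07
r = 0.46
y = 0.16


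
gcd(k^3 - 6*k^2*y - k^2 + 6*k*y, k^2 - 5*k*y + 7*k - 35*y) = 1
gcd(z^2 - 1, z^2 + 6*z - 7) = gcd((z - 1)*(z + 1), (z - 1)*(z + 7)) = z - 1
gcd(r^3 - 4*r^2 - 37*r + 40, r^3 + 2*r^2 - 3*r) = r - 1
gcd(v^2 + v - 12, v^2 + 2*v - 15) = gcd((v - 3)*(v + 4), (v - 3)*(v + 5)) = v - 3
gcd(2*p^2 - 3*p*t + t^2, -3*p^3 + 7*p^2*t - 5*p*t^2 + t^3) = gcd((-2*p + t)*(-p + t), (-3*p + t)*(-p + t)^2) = p - t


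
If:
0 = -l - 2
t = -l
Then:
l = -2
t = 2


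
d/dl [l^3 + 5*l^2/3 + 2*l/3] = 3*l^2 + 10*l/3 + 2/3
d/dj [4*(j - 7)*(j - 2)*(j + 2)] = 12*j^2 - 56*j - 16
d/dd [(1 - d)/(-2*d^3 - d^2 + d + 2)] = (-4*d - 3)/(4*d^4 + 12*d^3 + 17*d^2 + 12*d + 4)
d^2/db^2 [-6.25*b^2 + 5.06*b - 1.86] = -12.5000000000000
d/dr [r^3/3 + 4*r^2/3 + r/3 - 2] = r^2 + 8*r/3 + 1/3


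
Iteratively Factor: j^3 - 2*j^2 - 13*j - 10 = (j - 5)*(j^2 + 3*j + 2) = (j - 5)*(j + 1)*(j + 2)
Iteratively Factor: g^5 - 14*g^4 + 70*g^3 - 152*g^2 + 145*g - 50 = (g - 1)*(g^4 - 13*g^3 + 57*g^2 - 95*g + 50) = (g - 2)*(g - 1)*(g^3 - 11*g^2 + 35*g - 25) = (g - 5)*(g - 2)*(g - 1)*(g^2 - 6*g + 5) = (g - 5)^2*(g - 2)*(g - 1)*(g - 1)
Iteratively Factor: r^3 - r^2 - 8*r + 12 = (r - 2)*(r^2 + r - 6) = (r - 2)*(r + 3)*(r - 2)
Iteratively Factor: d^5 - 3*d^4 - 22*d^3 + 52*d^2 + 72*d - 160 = (d - 2)*(d^4 - d^3 - 24*d^2 + 4*d + 80) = (d - 2)*(d + 4)*(d^3 - 5*d^2 - 4*d + 20) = (d - 2)^2*(d + 4)*(d^2 - 3*d - 10) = (d - 5)*(d - 2)^2*(d + 4)*(d + 2)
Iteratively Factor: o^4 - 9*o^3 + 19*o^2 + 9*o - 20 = (o - 4)*(o^3 - 5*o^2 - o + 5) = (o - 4)*(o - 1)*(o^2 - 4*o - 5) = (o - 4)*(o - 1)*(o + 1)*(o - 5)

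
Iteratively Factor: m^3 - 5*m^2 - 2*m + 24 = (m + 2)*(m^2 - 7*m + 12) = (m - 4)*(m + 2)*(m - 3)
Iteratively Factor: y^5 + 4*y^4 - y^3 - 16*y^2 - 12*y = (y + 2)*(y^4 + 2*y^3 - 5*y^2 - 6*y) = (y + 1)*(y + 2)*(y^3 + y^2 - 6*y) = (y + 1)*(y + 2)*(y + 3)*(y^2 - 2*y) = y*(y + 1)*(y + 2)*(y + 3)*(y - 2)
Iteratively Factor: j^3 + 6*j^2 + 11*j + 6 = (j + 2)*(j^2 + 4*j + 3) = (j + 1)*(j + 2)*(j + 3)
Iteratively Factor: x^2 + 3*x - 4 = (x - 1)*(x + 4)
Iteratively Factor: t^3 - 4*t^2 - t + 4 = (t - 1)*(t^2 - 3*t - 4) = (t - 4)*(t - 1)*(t + 1)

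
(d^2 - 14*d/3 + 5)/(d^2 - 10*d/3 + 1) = (3*d - 5)/(3*d - 1)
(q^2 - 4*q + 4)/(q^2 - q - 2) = (q - 2)/(q + 1)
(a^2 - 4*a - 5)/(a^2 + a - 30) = (a + 1)/(a + 6)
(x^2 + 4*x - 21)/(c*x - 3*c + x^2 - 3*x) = (x + 7)/(c + x)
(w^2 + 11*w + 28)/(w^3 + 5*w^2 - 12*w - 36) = (w^2 + 11*w + 28)/(w^3 + 5*w^2 - 12*w - 36)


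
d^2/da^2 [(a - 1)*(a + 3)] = 2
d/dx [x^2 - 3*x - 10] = 2*x - 3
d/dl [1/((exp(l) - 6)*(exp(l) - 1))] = (7 - 2*exp(l))*exp(l)/(exp(4*l) - 14*exp(3*l) + 61*exp(2*l) - 84*exp(l) + 36)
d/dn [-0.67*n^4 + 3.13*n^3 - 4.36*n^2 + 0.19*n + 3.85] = -2.68*n^3 + 9.39*n^2 - 8.72*n + 0.19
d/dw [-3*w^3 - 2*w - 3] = -9*w^2 - 2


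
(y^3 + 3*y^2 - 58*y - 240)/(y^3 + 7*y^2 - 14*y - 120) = (y - 8)/(y - 4)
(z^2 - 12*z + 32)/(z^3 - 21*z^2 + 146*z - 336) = (z - 4)/(z^2 - 13*z + 42)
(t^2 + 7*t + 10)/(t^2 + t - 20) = (t + 2)/(t - 4)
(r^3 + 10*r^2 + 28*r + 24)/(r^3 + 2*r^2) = 1 + 8/r + 12/r^2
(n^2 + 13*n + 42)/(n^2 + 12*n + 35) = (n + 6)/(n + 5)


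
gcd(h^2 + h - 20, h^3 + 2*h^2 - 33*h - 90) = h + 5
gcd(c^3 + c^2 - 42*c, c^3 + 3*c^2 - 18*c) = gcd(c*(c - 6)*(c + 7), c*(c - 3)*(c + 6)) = c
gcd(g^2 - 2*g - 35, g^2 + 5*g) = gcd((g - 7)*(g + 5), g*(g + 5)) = g + 5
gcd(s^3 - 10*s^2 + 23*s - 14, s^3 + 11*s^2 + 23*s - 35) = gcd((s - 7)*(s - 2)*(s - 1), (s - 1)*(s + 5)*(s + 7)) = s - 1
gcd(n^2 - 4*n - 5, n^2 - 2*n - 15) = n - 5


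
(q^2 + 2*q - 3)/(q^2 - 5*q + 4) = (q + 3)/(q - 4)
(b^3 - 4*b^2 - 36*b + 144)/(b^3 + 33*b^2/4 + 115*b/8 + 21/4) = 8*(b^2 - 10*b + 24)/(8*b^2 + 18*b + 7)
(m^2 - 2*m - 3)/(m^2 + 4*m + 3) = (m - 3)/(m + 3)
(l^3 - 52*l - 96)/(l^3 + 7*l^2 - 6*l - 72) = (l^2 - 6*l - 16)/(l^2 + l - 12)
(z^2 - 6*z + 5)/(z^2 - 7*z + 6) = (z - 5)/(z - 6)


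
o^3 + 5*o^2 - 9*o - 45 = (o - 3)*(o + 3)*(o + 5)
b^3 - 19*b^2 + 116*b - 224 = (b - 8)*(b - 7)*(b - 4)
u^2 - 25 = (u - 5)*(u + 5)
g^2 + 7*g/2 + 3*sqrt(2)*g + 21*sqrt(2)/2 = (g + 7/2)*(g + 3*sqrt(2))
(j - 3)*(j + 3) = j^2 - 9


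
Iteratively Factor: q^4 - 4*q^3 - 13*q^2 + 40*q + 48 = (q - 4)*(q^3 - 13*q - 12) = (q - 4)*(q + 3)*(q^2 - 3*q - 4) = (q - 4)^2*(q + 3)*(q + 1)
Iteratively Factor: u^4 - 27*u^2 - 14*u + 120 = (u + 4)*(u^3 - 4*u^2 - 11*u + 30) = (u + 3)*(u + 4)*(u^2 - 7*u + 10) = (u - 5)*(u + 3)*(u + 4)*(u - 2)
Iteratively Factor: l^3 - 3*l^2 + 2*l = (l)*(l^2 - 3*l + 2) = l*(l - 1)*(l - 2)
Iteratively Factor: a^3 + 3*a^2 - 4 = (a - 1)*(a^2 + 4*a + 4) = (a - 1)*(a + 2)*(a + 2)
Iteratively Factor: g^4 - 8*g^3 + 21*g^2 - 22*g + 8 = (g - 1)*(g^3 - 7*g^2 + 14*g - 8) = (g - 4)*(g - 1)*(g^2 - 3*g + 2) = (g - 4)*(g - 1)^2*(g - 2)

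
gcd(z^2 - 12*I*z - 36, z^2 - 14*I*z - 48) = z - 6*I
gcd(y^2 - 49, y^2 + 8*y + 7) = y + 7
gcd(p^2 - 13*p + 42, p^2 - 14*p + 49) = p - 7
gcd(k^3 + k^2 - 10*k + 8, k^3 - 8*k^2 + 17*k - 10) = k^2 - 3*k + 2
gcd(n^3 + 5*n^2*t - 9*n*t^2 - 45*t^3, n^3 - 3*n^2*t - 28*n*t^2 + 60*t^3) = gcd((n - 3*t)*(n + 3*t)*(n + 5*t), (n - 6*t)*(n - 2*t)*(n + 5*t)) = n + 5*t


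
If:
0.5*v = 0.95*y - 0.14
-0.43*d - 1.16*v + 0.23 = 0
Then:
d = 1.29023255813953 - 5.12558139534884*y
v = 1.9*y - 0.28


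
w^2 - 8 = (w - 2*sqrt(2))*(w + 2*sqrt(2))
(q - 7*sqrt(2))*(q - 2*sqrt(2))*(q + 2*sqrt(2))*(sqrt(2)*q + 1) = sqrt(2)*q^4 - 13*q^3 - 15*sqrt(2)*q^2 + 104*q + 56*sqrt(2)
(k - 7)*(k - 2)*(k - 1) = k^3 - 10*k^2 + 23*k - 14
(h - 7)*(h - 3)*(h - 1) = h^3 - 11*h^2 + 31*h - 21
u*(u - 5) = u^2 - 5*u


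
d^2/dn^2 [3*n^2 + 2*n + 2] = 6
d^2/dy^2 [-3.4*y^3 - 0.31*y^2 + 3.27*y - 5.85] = -20.4*y - 0.62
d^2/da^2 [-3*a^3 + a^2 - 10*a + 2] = 2 - 18*a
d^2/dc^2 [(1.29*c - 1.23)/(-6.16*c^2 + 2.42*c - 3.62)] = (-(1.29*c - 1.23)*(12.32*c - 2.42)*(24.64*c - 4.84) + (47.6784*c - 21.3972)*(6.16*c^2 - 2.42*c + 3.62))/(6.16*c^2 - 2.42*c + 3.62)^3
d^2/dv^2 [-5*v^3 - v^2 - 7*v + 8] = -30*v - 2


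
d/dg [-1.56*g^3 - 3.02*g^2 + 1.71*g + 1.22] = -4.68*g^2 - 6.04*g + 1.71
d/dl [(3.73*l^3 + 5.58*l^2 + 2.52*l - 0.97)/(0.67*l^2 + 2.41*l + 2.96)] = (2.4991*l^4 + 17.9786*l^3 + 44.8818*l^2 + 34.3334*l + 9.7969)/(0.4489*l^4 + 3.2294*l^3 + 9.7745*l^2 + 14.2672*l + 8.7616)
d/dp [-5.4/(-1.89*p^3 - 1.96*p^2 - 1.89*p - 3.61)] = (-30.618*p^2 - 21.168*p - 10.206)/(1.89*p^3 + 1.96*p^2 + 1.89*p + 3.61)^2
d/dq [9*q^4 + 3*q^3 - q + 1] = 36*q^3 + 9*q^2 - 1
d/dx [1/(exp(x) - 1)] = -1/(4*sinh(x/2)^2)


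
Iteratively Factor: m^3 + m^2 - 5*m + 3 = (m + 3)*(m^2 - 2*m + 1) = (m - 1)*(m + 3)*(m - 1)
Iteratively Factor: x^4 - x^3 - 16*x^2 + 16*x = (x - 1)*(x^3 - 16*x) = x*(x - 1)*(x^2 - 16) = x*(x - 4)*(x - 1)*(x + 4)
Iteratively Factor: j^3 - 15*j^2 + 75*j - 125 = (j - 5)*(j^2 - 10*j + 25) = (j - 5)^2*(j - 5)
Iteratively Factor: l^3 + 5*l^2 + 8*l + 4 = (l + 1)*(l^2 + 4*l + 4) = (l + 1)*(l + 2)*(l + 2)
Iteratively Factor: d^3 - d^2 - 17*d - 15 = (d - 5)*(d^2 + 4*d + 3) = (d - 5)*(d + 1)*(d + 3)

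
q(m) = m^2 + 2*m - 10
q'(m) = 2*m + 2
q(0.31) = -9.28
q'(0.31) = 2.62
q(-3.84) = -2.93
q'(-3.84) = -5.68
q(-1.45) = -10.80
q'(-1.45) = -0.90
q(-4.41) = 0.63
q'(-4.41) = -6.82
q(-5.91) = 13.11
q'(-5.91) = -9.82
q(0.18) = -9.61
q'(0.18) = 2.36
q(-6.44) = 18.59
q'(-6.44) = -10.88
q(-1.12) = -10.99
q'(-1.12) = -0.24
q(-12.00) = 110.00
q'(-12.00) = -22.00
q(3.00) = 5.00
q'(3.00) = 8.00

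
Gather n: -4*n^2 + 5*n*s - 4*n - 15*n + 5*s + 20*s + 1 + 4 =-4*n^2 + n*(5*s - 19) + 25*s + 5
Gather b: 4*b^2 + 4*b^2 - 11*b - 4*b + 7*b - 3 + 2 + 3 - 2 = 8*b^2 - 8*b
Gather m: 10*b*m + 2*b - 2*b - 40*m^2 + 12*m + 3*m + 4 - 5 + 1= -40*m^2 + m*(10*b + 15)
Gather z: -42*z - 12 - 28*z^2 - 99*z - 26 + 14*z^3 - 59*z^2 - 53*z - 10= 14*z^3 - 87*z^2 - 194*z - 48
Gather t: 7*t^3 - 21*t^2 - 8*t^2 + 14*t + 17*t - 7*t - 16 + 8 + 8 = 7*t^3 - 29*t^2 + 24*t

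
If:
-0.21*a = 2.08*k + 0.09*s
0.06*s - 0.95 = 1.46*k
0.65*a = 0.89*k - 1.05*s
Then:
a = 14.92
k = -1.07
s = -10.14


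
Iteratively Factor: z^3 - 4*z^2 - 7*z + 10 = (z - 1)*(z^2 - 3*z - 10) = (z - 5)*(z - 1)*(z + 2)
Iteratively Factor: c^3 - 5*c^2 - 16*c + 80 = (c - 5)*(c^2 - 16) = (c - 5)*(c + 4)*(c - 4)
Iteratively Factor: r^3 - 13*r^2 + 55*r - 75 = (r - 5)*(r^2 - 8*r + 15) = (r - 5)*(r - 3)*(r - 5)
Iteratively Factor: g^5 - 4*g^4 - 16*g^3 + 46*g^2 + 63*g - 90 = (g - 1)*(g^4 - 3*g^3 - 19*g^2 + 27*g + 90) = (g - 1)*(g + 3)*(g^3 - 6*g^2 - g + 30) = (g - 3)*(g - 1)*(g + 3)*(g^2 - 3*g - 10) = (g - 3)*(g - 1)*(g + 2)*(g + 3)*(g - 5)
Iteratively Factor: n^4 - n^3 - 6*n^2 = (n - 3)*(n^3 + 2*n^2) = (n - 3)*(n + 2)*(n^2) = n*(n - 3)*(n + 2)*(n)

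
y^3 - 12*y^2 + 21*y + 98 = (y - 7)^2*(y + 2)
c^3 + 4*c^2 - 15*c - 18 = (c - 3)*(c + 1)*(c + 6)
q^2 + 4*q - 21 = (q - 3)*(q + 7)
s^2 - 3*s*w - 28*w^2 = (s - 7*w)*(s + 4*w)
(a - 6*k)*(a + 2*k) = a^2 - 4*a*k - 12*k^2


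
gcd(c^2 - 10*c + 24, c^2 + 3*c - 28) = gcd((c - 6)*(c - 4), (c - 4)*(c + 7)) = c - 4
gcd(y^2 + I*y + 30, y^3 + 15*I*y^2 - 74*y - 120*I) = y + 6*I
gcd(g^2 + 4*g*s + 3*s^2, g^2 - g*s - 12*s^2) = g + 3*s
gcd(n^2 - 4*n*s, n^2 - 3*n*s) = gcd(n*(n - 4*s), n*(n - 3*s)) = n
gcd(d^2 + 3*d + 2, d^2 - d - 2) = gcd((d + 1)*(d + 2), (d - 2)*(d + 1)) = d + 1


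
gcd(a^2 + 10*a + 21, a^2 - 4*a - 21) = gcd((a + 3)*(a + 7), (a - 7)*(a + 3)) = a + 3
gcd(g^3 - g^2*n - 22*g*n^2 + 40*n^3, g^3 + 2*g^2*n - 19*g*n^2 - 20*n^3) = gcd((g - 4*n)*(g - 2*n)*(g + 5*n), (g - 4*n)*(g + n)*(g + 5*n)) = g^2 + g*n - 20*n^2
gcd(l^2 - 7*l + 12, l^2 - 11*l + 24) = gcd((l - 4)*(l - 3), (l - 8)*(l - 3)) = l - 3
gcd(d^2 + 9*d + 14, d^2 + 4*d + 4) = d + 2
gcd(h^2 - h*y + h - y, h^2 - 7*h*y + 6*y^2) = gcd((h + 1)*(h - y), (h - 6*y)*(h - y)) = -h + y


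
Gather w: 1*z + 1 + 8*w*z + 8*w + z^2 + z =w*(8*z + 8) + z^2 + 2*z + 1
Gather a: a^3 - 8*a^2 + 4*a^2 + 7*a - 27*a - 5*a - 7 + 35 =a^3 - 4*a^2 - 25*a + 28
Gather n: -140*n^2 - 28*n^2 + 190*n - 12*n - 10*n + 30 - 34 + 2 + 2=-168*n^2 + 168*n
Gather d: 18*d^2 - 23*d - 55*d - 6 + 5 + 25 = 18*d^2 - 78*d + 24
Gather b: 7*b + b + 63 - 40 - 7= 8*b + 16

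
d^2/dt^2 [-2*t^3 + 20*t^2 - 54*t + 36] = 40 - 12*t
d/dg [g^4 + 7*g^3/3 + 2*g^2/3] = g*(12*g^2 + 21*g + 4)/3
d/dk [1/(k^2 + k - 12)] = (-2*k - 1)/(k^2 + k - 12)^2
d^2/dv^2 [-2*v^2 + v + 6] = -4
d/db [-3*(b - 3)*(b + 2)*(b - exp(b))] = 3*b^2*exp(b) - 9*b^2 + 3*b*exp(b) + 6*b - 21*exp(b) + 18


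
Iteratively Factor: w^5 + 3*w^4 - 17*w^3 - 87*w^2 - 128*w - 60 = (w + 3)*(w^4 - 17*w^2 - 36*w - 20) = (w + 2)*(w + 3)*(w^3 - 2*w^2 - 13*w - 10) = (w - 5)*(w + 2)*(w + 3)*(w^2 + 3*w + 2) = (w - 5)*(w + 2)^2*(w + 3)*(w + 1)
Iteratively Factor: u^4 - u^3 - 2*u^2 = (u + 1)*(u^3 - 2*u^2) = u*(u + 1)*(u^2 - 2*u) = u^2*(u + 1)*(u - 2)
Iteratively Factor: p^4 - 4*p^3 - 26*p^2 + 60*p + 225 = (p - 5)*(p^3 + p^2 - 21*p - 45) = (p - 5)*(p + 3)*(p^2 - 2*p - 15) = (p - 5)*(p + 3)^2*(p - 5)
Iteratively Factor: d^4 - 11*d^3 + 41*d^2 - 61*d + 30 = (d - 3)*(d^3 - 8*d^2 + 17*d - 10) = (d - 5)*(d - 3)*(d^2 - 3*d + 2) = (d - 5)*(d - 3)*(d - 1)*(d - 2)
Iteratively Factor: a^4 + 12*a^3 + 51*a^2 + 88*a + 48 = (a + 3)*(a^3 + 9*a^2 + 24*a + 16) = (a + 3)*(a + 4)*(a^2 + 5*a + 4) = (a + 3)*(a + 4)^2*(a + 1)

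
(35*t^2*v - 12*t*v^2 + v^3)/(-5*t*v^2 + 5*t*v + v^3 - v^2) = (-7*t + v)/(v - 1)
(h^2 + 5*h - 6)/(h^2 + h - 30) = (h - 1)/(h - 5)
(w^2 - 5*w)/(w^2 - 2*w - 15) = w/(w + 3)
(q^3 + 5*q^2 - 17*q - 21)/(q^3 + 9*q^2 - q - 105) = (q + 1)/(q + 5)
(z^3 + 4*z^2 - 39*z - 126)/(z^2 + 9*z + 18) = (z^2 + z - 42)/(z + 6)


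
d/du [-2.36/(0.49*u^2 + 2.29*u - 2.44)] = (2.3128*u + 5.4044)/(0.49*u^2 + 2.29*u - 2.44)^2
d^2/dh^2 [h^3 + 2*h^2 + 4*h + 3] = 6*h + 4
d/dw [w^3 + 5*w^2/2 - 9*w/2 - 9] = 3*w^2 + 5*w - 9/2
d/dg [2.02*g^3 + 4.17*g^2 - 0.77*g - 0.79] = 6.06*g^2 + 8.34*g - 0.77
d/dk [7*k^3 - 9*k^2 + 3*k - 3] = 21*k^2 - 18*k + 3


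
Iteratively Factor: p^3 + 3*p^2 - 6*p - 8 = (p - 2)*(p^2 + 5*p + 4) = (p - 2)*(p + 4)*(p + 1)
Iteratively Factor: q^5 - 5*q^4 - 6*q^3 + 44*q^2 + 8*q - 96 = (q - 4)*(q^4 - q^3 - 10*q^2 + 4*q + 24) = (q - 4)*(q - 3)*(q^3 + 2*q^2 - 4*q - 8) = (q - 4)*(q - 3)*(q + 2)*(q^2 - 4) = (q - 4)*(q - 3)*(q - 2)*(q + 2)*(q + 2)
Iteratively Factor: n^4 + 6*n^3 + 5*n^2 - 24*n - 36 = (n - 2)*(n^3 + 8*n^2 + 21*n + 18) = (n - 2)*(n + 2)*(n^2 + 6*n + 9) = (n - 2)*(n + 2)*(n + 3)*(n + 3)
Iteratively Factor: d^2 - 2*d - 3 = (d - 3)*(d + 1)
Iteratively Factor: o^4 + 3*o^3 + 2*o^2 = (o)*(o^3 + 3*o^2 + 2*o) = o*(o + 1)*(o^2 + 2*o) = o^2*(o + 1)*(o + 2)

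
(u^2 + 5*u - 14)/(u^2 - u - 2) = (u + 7)/(u + 1)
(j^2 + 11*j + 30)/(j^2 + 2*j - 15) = (j + 6)/(j - 3)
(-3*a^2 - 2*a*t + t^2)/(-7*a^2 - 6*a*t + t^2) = (-3*a + t)/(-7*a + t)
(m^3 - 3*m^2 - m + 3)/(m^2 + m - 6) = (m^3 - 3*m^2 - m + 3)/(m^2 + m - 6)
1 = 1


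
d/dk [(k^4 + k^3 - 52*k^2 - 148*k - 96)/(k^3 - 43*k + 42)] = (k^6 - 77*k^4 + 378*k^3 + 2650*k^2 - 4368*k - 10344)/(k^6 - 86*k^4 + 84*k^3 + 1849*k^2 - 3612*k + 1764)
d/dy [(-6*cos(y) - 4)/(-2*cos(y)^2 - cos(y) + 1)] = 2*(-6*sin(y)^2 + 8*cos(y) + 11)*sin(y)/(cos(y) + cos(2*y))^2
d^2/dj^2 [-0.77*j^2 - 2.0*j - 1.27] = -1.54000000000000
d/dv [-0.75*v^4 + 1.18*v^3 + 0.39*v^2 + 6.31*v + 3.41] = -3.0*v^3 + 3.54*v^2 + 0.78*v + 6.31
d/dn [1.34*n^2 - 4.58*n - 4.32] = 2.68*n - 4.58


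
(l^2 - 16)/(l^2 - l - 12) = (l + 4)/(l + 3)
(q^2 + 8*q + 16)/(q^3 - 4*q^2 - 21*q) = (q^2 + 8*q + 16)/(q*(q^2 - 4*q - 21))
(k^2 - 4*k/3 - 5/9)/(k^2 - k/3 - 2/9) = (3*k - 5)/(3*k - 2)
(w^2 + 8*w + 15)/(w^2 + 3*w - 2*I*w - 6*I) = (w + 5)/(w - 2*I)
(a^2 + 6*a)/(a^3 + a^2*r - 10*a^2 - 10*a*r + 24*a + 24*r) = a*(a + 6)/(a^3 + a^2*r - 10*a^2 - 10*a*r + 24*a + 24*r)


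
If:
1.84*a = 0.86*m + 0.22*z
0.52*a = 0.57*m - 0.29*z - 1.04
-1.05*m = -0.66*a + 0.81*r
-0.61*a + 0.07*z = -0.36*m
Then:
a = -0.42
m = -0.12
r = -0.19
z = -3.06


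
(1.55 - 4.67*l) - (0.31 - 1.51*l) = 1.24 - 3.16*l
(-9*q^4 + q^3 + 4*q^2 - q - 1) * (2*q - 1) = -18*q^5 + 11*q^4 + 7*q^3 - 6*q^2 - q + 1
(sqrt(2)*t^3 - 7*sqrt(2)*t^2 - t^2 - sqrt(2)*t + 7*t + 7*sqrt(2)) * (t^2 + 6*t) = sqrt(2)*t^5 - sqrt(2)*t^4 - t^4 - 43*sqrt(2)*t^3 + t^3 + sqrt(2)*t^2 + 42*t^2 + 42*sqrt(2)*t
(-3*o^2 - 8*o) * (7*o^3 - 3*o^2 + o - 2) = -21*o^5 - 47*o^4 + 21*o^3 - 2*o^2 + 16*o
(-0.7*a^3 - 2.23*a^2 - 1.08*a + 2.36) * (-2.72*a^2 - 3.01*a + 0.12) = 1.904*a^5 + 8.1726*a^4 + 9.5659*a^3 - 3.436*a^2 - 7.2332*a + 0.2832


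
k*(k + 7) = k^2 + 7*k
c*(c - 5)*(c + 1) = c^3 - 4*c^2 - 5*c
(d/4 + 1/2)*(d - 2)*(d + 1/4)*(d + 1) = d^4/4 + 5*d^3/16 - 15*d^2/16 - 5*d/4 - 1/4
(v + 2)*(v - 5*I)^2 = v^3 + 2*v^2 - 10*I*v^2 - 25*v - 20*I*v - 50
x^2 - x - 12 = (x - 4)*(x + 3)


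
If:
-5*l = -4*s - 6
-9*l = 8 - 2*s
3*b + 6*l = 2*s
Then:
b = 38/39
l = -22/13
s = -47/13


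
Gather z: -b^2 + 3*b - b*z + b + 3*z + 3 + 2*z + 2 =-b^2 + 4*b + z*(5 - b) + 5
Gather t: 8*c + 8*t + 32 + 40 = 8*c + 8*t + 72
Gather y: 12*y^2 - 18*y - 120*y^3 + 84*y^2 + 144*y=-120*y^3 + 96*y^2 + 126*y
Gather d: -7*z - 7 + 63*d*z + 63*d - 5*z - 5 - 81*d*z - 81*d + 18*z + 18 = d*(-18*z - 18) + 6*z + 6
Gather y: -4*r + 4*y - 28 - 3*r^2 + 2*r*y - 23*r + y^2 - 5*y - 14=-3*r^2 - 27*r + y^2 + y*(2*r - 1) - 42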